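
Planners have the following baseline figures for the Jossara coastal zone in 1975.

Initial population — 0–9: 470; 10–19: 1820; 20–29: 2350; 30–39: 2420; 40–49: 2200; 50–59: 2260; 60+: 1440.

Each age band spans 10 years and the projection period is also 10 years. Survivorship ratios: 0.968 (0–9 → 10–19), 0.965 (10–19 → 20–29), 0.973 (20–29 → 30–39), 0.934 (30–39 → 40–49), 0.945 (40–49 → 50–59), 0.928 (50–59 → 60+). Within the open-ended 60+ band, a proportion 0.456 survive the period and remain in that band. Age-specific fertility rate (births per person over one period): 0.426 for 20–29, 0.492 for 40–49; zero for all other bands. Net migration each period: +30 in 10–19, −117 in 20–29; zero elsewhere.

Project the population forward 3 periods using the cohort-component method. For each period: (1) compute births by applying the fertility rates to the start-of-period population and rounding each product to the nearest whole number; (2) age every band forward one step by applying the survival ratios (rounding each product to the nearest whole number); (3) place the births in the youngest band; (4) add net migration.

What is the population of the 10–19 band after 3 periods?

1782

Let band 1 be 0–9 through band 7 = 60+.
Period 1:
Births: 2350 × 0.426 = 1001  |  2200 × 0.492 = 1082 ⇒ total 2083
Band 2: 470 × 0.968 = 455
Band 3: 1820 × 0.965 = 1756
Band 4: 2350 × 0.973 = 2287
Band 5: 2420 × 0.934 = 2260
Band 6: 2200 × 0.945 = 2079
Band 7: 2260 × 0.928 + 1440 × 0.456 = 2097 + 657 = 2754
Net migration: Band 2 + 30 → 485; Band 3 − 117 → 1639
Giving 2083 / 485 / 1639 / 2287 / 2260 / 2079 / 2754.
Period 2:
Births: 1639 × 0.426 = 698  |  2260 × 0.492 = 1112 ⇒ total 1810
Band 2: 2083 × 0.968 = 2016
Band 3: 485 × 0.965 = 468
Band 4: 1639 × 0.973 = 1595
Band 5: 2287 × 0.934 = 2136
Band 6: 2260 × 0.945 = 2136
Band 7: 2079 × 0.928 + 2754 × 0.456 = 1929 + 1256 = 3185
Net migration: Band 2 + 30 → 2046; Band 3 − 117 → 351
Giving 1810 / 2046 / 351 / 1595 / 2136 / 2136 / 3185.
Period 3:
Births: 351 × 0.426 = 150  |  2136 × 0.492 = 1051 ⇒ total 1201
Band 2: 1810 × 0.968 = 1752
Band 3: 2046 × 0.965 = 1974
Band 4: 351 × 0.973 = 342
Band 5: 1595 × 0.934 = 1490
Band 6: 2136 × 0.945 = 2019
Band 7: 2136 × 0.928 + 3185 × 0.456 = 1982 + 1452 = 3434
Net migration: Band 2 + 30 → 1782; Band 3 − 117 → 1857
Giving 1201 / 1782 / 1857 / 342 / 1490 / 2019 / 3434.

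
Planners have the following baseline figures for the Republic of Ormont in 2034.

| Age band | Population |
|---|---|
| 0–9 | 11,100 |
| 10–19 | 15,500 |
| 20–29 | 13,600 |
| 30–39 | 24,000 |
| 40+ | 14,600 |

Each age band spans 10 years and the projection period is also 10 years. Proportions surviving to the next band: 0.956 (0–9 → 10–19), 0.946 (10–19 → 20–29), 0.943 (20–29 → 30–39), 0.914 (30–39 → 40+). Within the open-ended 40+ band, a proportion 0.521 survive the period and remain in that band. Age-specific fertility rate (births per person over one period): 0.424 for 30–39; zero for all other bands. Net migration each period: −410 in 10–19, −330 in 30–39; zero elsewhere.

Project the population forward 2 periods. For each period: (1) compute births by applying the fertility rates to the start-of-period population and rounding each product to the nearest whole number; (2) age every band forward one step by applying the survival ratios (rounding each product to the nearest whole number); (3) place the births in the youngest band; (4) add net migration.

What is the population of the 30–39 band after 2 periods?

Period 1.
Births: 24000 × 0.424 = 10176
10–19: 11100 × 0.956 = 10612
20–29: 15500 × 0.946 = 14663
30–39: 13600 × 0.943 = 12825
40+: 24000 × 0.914 + 14600 × 0.521 = 21936 + 7607 = 29543
Net migration: 10–19 − 410 → 10202; 30–39 − 330 → 12495
→ [10176, 10202, 14663, 12495, 29543]
Period 2.
Births: 12495 × 0.424 = 5298
10–19: 10176 × 0.956 = 9728
20–29: 10202 × 0.946 = 9651
30–39: 14663 × 0.943 = 13827
40+: 12495 × 0.914 + 29543 × 0.521 = 11420 + 15392 = 26812
Net migration: 10–19 − 410 → 9318; 30–39 − 330 → 13497
→ [5298, 9318, 9651, 13497, 26812]

13497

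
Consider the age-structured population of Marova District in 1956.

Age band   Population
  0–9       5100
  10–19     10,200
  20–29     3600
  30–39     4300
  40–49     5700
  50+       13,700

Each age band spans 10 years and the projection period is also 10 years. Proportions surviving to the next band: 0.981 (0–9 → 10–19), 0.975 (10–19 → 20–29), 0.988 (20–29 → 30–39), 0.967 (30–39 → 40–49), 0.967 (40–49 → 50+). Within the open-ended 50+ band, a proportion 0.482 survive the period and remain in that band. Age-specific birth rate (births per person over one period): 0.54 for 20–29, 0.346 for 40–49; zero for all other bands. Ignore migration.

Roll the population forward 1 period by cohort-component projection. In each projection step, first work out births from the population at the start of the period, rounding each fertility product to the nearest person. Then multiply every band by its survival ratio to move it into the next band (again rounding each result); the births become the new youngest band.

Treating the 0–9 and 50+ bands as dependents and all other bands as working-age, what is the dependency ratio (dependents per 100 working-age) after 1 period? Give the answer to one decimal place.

— Period 1 —
Births: 3600 × 0.54 = 1944, 5700 × 0.346 = 1972 ⇒ total 3916
10–19: 5100 × 0.981 = 5003
20–29: 10200 × 0.975 = 9945
30–39: 3600 × 0.988 = 3557
40–49: 4300 × 0.967 = 4158
50+: 5700 × 0.967 + 13700 × 0.482 = 5512 + 6603 = 12115
Population now: 0–9=3916, 10–19=5003, 20–29=9945, 30–39=3557, 40–49=4158, 50+=12115
Dependents (band 0–9 + band 50+) = 3916 + 12115 = 16031; working-age = 22663; ratio = 16031/22663 × 100 = 70.7

70.7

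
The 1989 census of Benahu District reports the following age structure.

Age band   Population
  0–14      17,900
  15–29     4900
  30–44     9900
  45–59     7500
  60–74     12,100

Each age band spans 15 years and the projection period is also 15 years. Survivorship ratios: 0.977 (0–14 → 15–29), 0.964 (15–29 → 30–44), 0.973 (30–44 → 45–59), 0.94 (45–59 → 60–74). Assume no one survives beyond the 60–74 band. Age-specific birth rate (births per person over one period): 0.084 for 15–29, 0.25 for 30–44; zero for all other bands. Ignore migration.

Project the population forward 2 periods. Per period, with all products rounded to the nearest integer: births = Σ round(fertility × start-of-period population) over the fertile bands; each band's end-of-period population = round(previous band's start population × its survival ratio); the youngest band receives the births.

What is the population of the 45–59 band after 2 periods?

4596

Period 1.
Births: 4900 * 0.084 = 412, 9900 * 0.25 = 2475 → 2887
15–29: 17900 * 0.977 = 17488
30–44: 4900 * 0.964 = 4724
45–59: 9900 * 0.973 = 9633
60–74: 7500 * 0.94 = 7050
End of period: [2887, 17488, 4724, 9633, 7050]
Period 2.
Births: 17488 * 0.084 = 1469, 4724 * 0.25 = 1181 → 2650
15–29: 2887 * 0.977 = 2821
30–44: 17488 * 0.964 = 16858
45–59: 4724 * 0.973 = 4596
60–74: 9633 * 0.94 = 9055
End of period: [2650, 2821, 16858, 4596, 9055]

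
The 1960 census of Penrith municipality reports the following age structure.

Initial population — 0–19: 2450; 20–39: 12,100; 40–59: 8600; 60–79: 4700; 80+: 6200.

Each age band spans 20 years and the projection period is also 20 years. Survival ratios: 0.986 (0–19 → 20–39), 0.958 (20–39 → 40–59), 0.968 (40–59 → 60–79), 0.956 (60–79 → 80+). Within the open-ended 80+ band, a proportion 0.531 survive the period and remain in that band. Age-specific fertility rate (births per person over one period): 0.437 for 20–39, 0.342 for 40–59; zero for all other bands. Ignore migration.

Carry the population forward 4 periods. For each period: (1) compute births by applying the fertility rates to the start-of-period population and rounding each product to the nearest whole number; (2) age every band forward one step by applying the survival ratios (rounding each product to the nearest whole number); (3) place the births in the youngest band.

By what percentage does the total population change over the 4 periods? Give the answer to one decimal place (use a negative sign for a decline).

-4.2

(Bands numbered youngest = 1 to oldest = 5.)
[period 1]
Births: 12100 * 0.437 = 5288 ; 8600 * 0.342 = 2941 — total 8229
Band 2: 2450 * 0.986 = 2416
Band 3: 12100 * 0.958 = 11592
Band 4: 8600 * 0.968 = 8325
Band 5: 4700 * 0.956 + 6200 * 0.531 = 4493 + 3292 = 7785
Giving 8229 / 2416 / 11592 / 8325 / 7785.
[period 2]
Births: 2416 * 0.437 = 1056 ; 11592 * 0.342 = 3964 — total 5020
Band 2: 8229 * 0.986 = 8114
Band 3: 2416 * 0.958 = 2315
Band 4: 11592 * 0.968 = 11221
Band 5: 8325 * 0.956 + 7785 * 0.531 = 7959 + 4134 = 12093
Giving 5020 / 8114 / 2315 / 11221 / 12093.
[period 3]
Births: 8114 * 0.437 = 3546 ; 2315 * 0.342 = 792 — total 4338
Band 2: 5020 * 0.986 = 4950
Band 3: 8114 * 0.958 = 7773
Band 4: 2315 * 0.968 = 2241
Band 5: 11221 * 0.956 + 12093 * 0.531 = 10727 + 6421 = 17148
Giving 4338 / 4950 / 7773 / 2241 / 17148.
[period 4]
Births: 4950 * 0.437 = 2163 ; 7773 * 0.342 = 2658 — total 4821
Band 2: 4338 * 0.986 = 4277
Band 3: 4950 * 0.958 = 4742
Band 4: 7773 * 0.968 = 7524
Band 5: 2241 * 0.956 + 17148 * 0.531 = 2142 + 9106 = 11248
Giving 4821 / 4277 / 4742 / 7524 / 11248.
Total: 34050 → 32612; change = -1438; percentage change = -4.2%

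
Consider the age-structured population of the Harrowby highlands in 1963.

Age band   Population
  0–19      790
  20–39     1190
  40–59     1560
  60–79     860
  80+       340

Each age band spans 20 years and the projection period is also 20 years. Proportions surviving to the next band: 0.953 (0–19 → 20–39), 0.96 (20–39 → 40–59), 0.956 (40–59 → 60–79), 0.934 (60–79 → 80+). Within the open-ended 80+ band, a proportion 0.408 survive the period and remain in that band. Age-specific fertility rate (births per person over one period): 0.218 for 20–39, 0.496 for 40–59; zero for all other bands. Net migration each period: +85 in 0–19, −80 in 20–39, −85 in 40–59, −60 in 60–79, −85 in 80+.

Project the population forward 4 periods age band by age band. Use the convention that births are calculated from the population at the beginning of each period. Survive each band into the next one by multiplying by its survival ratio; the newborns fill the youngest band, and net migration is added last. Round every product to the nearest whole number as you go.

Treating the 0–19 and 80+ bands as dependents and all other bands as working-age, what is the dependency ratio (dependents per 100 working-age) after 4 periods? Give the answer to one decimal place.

Period 1.
Births: 1190 × 0.218 = 259, 1560 × 0.496 = 774 → 1033
20–39: 790 × 0.953 = 753
40–59: 1190 × 0.96 = 1142
60–79: 1560 × 0.956 = 1491
80+: 860 × 0.934 + 340 × 0.408 = 803 + 139 = 942
Net migration: 0–19 + 85 → 1118; 20–39 − 80 → 673; 40–59 − 85 → 1057; 60–79 − 60 → 1431; 80+ − 85 → 857
Giving 1118 / 673 / 1057 / 1431 / 857.
Period 2.
Births: 673 × 0.218 = 147, 1057 × 0.496 = 524 → 671
20–39: 1118 × 0.953 = 1065
40–59: 673 × 0.96 = 646
60–79: 1057 × 0.956 = 1010
80+: 1431 × 0.934 + 857 × 0.408 = 1337 + 350 = 1687
Net migration: 0–19 + 85 → 756; 20–39 − 80 → 985; 40–59 − 85 → 561; 60–79 − 60 → 950; 80+ − 85 → 1602
Giving 756 / 985 / 561 / 950 / 1602.
Period 3.
Births: 985 × 0.218 = 215, 561 × 0.496 = 278 → 493
20–39: 756 × 0.953 = 720
40–59: 985 × 0.96 = 946
60–79: 561 × 0.956 = 536
80+: 950 × 0.934 + 1602 × 0.408 = 887 + 654 = 1541
Net migration: 0–19 + 85 → 578; 20–39 − 80 → 640; 40–59 − 85 → 861; 60–79 − 60 → 476; 80+ − 85 → 1456
Giving 578 / 640 / 861 / 476 / 1456.
Period 4.
Births: 640 × 0.218 = 140, 861 × 0.496 = 427 → 567
20–39: 578 × 0.953 = 551
40–59: 640 × 0.96 = 614
60–79: 861 × 0.956 = 823
80+: 476 × 0.934 + 1456 × 0.408 = 445 + 594 = 1039
Net migration: 0–19 + 85 → 652; 20–39 − 80 → 471; 40–59 − 85 → 529; 60–79 − 60 → 763; 80+ − 85 → 954
Giving 652 / 471 / 529 / 763 / 954.
Dependents (band 0–19 + band 80+) = 652 + 954 = 1606; working-age = 1763; ratio = 1606/1763 × 100 = 91.1

91.1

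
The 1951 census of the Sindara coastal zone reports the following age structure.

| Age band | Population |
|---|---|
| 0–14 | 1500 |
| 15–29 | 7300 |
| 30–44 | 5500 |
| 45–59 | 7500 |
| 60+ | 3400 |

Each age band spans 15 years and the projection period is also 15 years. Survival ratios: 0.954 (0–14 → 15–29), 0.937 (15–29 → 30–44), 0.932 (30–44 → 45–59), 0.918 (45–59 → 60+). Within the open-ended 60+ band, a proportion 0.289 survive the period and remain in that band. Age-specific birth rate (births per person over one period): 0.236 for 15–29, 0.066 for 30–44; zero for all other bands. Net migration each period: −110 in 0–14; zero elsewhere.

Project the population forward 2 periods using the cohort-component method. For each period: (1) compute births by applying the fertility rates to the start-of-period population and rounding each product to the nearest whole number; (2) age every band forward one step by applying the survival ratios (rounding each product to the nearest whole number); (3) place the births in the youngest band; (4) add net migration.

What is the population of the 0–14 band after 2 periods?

679

Numbering the groups 1..5 from youngest to oldest:
After projecting period 1:
Births: 7300 × 0.236 = 1723  |  5500 × 0.066 = 363 ⇒ total 2086
Group 2: 1500 × 0.954 = 1431
Group 3: 7300 × 0.937 = 6840
Group 4: 5500 × 0.932 = 5126
Group 5: 7500 × 0.918 + 3400 × 0.289 = 6885 + 983 = 7868
Net migration: Group 1 − 110 → 1976
Giving 1976 / 1431 / 6840 / 5126 / 7868.
After projecting period 2:
Births: 1431 × 0.236 = 338  |  6840 × 0.066 = 451 ⇒ total 789
Group 2: 1976 × 0.954 = 1885
Group 3: 1431 × 0.937 = 1341
Group 4: 6840 × 0.932 = 6375
Group 5: 5126 × 0.918 + 7868 × 0.289 = 4706 + 2274 = 6980
Net migration: Group 1 − 110 → 679
Giving 679 / 1885 / 1341 / 6375 / 6980.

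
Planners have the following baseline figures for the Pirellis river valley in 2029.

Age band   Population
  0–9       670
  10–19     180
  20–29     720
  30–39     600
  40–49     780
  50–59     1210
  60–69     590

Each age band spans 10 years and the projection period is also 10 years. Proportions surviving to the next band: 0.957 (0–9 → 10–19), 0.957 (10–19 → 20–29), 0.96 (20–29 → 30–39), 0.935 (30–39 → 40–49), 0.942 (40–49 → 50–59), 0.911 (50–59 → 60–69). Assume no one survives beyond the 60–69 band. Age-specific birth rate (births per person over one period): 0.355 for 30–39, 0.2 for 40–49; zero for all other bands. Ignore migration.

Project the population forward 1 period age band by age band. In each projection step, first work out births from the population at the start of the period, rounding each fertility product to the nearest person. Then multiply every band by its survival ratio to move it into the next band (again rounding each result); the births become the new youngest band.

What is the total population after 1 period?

Period 1.
Births: 600 * 0.355 = 213 ; 780 * 0.2 = 156 — total 369
10–19: 670 * 0.957 = 641
20–29: 180 * 0.957 = 172
30–39: 720 * 0.96 = 691
40–49: 600 * 0.935 = 561
50–59: 780 * 0.942 = 735
60–69: 1210 * 0.911 = 1102
→ [369, 641, 172, 691, 561, 735, 1102]
Total after period 1: 369 + 641 + 172 + 691 + 561 + 735 + 1102 = 4271

4271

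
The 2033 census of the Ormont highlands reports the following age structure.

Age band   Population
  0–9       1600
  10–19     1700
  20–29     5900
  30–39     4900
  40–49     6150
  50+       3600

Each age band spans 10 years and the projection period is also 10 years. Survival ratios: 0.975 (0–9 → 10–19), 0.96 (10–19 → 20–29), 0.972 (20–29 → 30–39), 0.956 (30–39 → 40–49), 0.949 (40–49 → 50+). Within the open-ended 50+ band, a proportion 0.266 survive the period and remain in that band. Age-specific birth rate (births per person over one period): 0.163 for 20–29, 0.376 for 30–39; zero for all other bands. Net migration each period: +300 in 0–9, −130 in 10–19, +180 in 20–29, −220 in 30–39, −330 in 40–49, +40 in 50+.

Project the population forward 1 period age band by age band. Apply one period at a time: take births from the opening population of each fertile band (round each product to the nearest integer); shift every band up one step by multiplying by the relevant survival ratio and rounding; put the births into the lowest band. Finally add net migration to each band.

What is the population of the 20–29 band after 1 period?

(Groups numbered youngest = 1 to oldest = 6.)
[period 1]
Births: 5900 × 0.163 = 962 ; 4900 × 0.376 = 1842 — total 2804
Group 2: 1600 × 0.975 = 1560
Group 3: 1700 × 0.96 = 1632
Group 4: 5900 × 0.972 = 5735
Group 5: 4900 × 0.956 = 4684
Group 6: 6150 × 0.949 + 3600 × 0.266 = 5836 + 958 = 6794
Net migration: Group 1 + 300 → 3104; Group 2 − 130 → 1430; Group 3 + 180 → 1812; Group 4 − 220 → 5515; Group 5 − 330 → 4354; Group 6 + 40 → 6834
Population now: 0–9=3104, 10–19=1430, 20–29=1812, 30–39=5515, 40–49=4354, 50+=6834

1812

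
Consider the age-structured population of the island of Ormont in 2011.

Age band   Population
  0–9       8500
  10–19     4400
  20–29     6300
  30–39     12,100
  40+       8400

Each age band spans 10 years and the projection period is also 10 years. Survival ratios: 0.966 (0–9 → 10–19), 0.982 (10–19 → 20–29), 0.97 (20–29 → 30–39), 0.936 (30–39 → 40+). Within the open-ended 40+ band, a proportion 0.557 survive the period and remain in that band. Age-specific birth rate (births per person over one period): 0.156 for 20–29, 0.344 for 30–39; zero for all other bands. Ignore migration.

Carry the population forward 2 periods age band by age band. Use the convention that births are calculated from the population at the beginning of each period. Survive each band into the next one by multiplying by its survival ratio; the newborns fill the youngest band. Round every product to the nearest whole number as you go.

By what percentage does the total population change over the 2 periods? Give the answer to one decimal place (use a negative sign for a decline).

-12.8

Call the bands 1 to 5, youngest first.
Period 1:
Births: 6300 × 0.156 = 983 ; 12100 × 0.344 = 4162 — total 5145
Band 2: 8500 × 0.966 = 8211
Band 3: 4400 × 0.982 = 4321
Band 4: 6300 × 0.97 = 6111
Band 5: 12100 × 0.936 + 8400 × 0.557 = 11326 + 4679 = 16005
Giving 5145 / 8211 / 4321 / 6111 / 16005.
Period 2:
Births: 4321 × 0.156 = 674 ; 6111 × 0.344 = 2102 — total 2776
Band 2: 5145 × 0.966 = 4970
Band 3: 8211 × 0.982 = 8063
Band 4: 4321 × 0.97 = 4191
Band 5: 6111 × 0.936 + 16005 × 0.557 = 5720 + 8915 = 14635
Giving 2776 / 4970 / 8063 / 4191 / 14635.
Total: 39700 → 34635; change = -5065; percentage change = -12.8%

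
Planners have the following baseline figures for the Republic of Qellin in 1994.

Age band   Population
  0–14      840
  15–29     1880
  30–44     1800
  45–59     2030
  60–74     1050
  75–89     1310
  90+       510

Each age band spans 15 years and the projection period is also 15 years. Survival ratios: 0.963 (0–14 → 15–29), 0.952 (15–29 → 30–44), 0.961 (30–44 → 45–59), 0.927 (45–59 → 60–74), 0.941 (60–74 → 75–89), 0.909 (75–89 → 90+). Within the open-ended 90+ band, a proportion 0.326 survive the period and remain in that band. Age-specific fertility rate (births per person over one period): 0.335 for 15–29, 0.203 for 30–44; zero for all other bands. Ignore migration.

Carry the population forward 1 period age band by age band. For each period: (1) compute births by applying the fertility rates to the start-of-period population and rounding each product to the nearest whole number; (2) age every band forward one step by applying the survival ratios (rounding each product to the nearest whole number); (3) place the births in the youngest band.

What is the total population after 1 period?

Period 1.
Births: 1880 * 0.335 = 630  |  1800 * 0.203 = 365 → 995
15–29: 840 * 0.963 = 809
30–44: 1880 * 0.952 = 1790
45–59: 1800 * 0.961 = 1730
60–74: 2030 * 0.927 = 1882
75–89: 1050 * 0.941 = 988
90+: 1310 * 0.909 + 510 * 0.326 = 1191 + 166 = 1357
Population now: 0–14=995, 15–29=809, 30–44=1790, 45–59=1730, 60–74=1882, 75–89=988, 90+=1357
Total after period 1: 995 + 809 + 1790 + 1730 + 1882 + 988 + 1357 = 9551

9551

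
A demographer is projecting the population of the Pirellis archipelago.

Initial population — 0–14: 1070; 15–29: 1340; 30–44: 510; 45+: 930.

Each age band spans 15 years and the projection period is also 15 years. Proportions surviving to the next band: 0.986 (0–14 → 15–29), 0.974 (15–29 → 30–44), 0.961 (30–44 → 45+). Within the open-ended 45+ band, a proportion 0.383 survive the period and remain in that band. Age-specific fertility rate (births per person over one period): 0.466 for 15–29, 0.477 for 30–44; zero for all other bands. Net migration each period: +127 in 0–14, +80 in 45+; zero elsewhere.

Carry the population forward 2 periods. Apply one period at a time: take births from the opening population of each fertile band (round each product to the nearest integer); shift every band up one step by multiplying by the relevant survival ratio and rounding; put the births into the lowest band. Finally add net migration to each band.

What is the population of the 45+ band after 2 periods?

— Period 1 —
Births: 1340 × 0.466 = 624, 510 × 0.477 = 243 — total 867
15–29: 1070 × 0.986 = 1055
30–44: 1340 × 0.974 = 1305
45+: 510 × 0.961 + 930 × 0.383 = 490 + 356 = 846
Net migration: 0–14 + 127 → 994; 45+ + 80 → 926
Population now: 0–14=994, 15–29=1055, 30–44=1305, 45+=926
— Period 2 —
Births: 1055 × 0.466 = 492, 1305 × 0.477 = 622 — total 1114
15–29: 994 × 0.986 = 980
30–44: 1055 × 0.974 = 1028
45+: 1305 × 0.961 + 926 × 0.383 = 1254 + 355 = 1609
Net migration: 0–14 + 127 → 1241; 45+ + 80 → 1689
Population now: 0–14=1241, 15–29=980, 30–44=1028, 45+=1689

1689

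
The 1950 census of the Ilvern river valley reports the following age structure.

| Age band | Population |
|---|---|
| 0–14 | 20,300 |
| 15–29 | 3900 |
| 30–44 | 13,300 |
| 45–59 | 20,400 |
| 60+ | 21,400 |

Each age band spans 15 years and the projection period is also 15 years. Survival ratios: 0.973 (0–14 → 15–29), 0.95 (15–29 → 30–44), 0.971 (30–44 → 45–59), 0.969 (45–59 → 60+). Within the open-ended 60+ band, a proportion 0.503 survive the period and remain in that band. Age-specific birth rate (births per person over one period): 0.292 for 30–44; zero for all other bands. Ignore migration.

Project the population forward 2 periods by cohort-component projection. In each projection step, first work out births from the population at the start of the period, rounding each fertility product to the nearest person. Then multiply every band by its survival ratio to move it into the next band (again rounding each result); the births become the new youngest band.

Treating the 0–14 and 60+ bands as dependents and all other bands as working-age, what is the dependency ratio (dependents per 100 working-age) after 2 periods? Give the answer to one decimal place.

110.8

[period 1]
Births: 13300 * 0.292 = 3884
15–29: 20300 * 0.973 = 19752
30–44: 3900 * 0.95 = 3705
45–59: 13300 * 0.971 = 12914
60+: 20400 * 0.969 + 21400 * 0.503 = 19768 + 10764 = 30532
Giving 3884 / 19752 / 3705 / 12914 / 30532.
[period 2]
Births: 3705 * 0.292 = 1082
15–29: 3884 * 0.973 = 3779
30–44: 19752 * 0.95 = 18764
45–59: 3705 * 0.971 = 3598
60+: 12914 * 0.969 + 30532 * 0.503 = 12514 + 15358 = 27872
Giving 1082 / 3779 / 18764 / 3598 / 27872.
Dependents (band 0–14 + band 60+) = 1082 + 27872 = 28954; working-age = 26141; ratio = 28954/26141 × 100 = 110.8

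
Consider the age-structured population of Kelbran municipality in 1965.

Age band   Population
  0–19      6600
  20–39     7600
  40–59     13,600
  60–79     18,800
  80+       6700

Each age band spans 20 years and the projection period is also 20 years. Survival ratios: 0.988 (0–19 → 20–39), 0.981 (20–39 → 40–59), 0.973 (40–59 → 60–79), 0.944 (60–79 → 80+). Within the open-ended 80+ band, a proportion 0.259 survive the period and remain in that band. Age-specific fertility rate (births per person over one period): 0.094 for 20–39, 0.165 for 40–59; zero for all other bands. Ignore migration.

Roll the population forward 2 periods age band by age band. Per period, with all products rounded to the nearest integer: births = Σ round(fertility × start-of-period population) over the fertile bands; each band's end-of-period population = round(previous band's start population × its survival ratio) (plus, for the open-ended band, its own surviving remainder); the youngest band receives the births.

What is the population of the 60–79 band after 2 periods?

7255

(Groups numbered youngest = 1 to oldest = 5.)
After projecting period 1:
Births: 7600 × 0.094 = 714, 13600 × 0.165 = 2244 — total 2958
Group 2: 6600 × 0.988 = 6521
Group 3: 7600 × 0.981 = 7456
Group 4: 13600 × 0.973 = 13233
Group 5: 18800 × 0.944 + 6700 × 0.259 = 17747 + 1735 = 19482
Population now: 0–19=2958, 20–39=6521, 40–59=7456, 60–79=13233, 80+=19482
After projecting period 2:
Births: 6521 × 0.094 = 613, 7456 × 0.165 = 1230 — total 1843
Group 2: 2958 × 0.988 = 2923
Group 3: 6521 × 0.981 = 6397
Group 4: 7456 × 0.973 = 7255
Group 5: 13233 × 0.944 + 19482 × 0.259 = 12492 + 5046 = 17538
Population now: 0–19=1843, 20–39=2923, 40–59=6397, 60–79=7255, 80+=17538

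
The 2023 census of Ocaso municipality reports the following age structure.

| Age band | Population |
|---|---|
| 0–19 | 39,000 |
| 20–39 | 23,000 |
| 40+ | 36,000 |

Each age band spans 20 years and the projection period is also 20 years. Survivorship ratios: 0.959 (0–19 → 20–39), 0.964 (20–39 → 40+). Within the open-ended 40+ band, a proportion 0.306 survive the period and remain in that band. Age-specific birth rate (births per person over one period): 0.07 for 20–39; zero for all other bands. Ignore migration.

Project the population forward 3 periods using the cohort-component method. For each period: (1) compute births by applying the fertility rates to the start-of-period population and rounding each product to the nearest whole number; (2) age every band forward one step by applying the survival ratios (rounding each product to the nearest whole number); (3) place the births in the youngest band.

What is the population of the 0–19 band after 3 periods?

— Period 1 —
Births: 23000 × 0.07 = 1610
20–39: 39000 × 0.959 = 37401
40+: 23000 × 0.964 + 36000 × 0.306 = 22172 + 11016 = 33188
Population now: 0–19=1610, 20–39=37401, 40+=33188
— Period 2 —
Births: 37401 × 0.07 = 2618
20–39: 1610 × 0.959 = 1544
40+: 37401 × 0.964 + 33188 × 0.306 = 36055 + 10156 = 46211
Population now: 0–19=2618, 20–39=1544, 40+=46211
— Period 3 —
Births: 1544 × 0.07 = 108
20–39: 2618 × 0.959 = 2511
40+: 1544 × 0.964 + 46211 × 0.306 = 1488 + 14141 = 15629
Population now: 0–19=108, 20–39=2511, 40+=15629

108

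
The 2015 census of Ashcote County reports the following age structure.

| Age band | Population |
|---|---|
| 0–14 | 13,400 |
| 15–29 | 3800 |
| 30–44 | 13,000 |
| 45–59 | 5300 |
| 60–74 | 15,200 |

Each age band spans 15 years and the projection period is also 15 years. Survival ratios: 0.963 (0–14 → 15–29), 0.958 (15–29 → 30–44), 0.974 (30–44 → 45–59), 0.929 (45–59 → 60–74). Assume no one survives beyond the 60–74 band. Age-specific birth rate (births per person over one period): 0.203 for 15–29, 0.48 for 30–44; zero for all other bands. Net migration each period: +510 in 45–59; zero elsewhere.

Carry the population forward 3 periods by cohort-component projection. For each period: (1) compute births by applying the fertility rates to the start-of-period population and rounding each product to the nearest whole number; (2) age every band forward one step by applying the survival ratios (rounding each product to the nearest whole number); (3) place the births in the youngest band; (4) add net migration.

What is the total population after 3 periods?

(Bands numbered youngest = 1 to oldest = 5.)
[period 1]
Births: 3800 * 0.203 = 771  |  13000 * 0.48 = 6240 — total 7011
Band 2: 13400 * 0.963 = 12904
Band 3: 3800 * 0.958 = 3640
Band 4: 13000 * 0.974 = 12662
Band 5: 5300 * 0.929 = 4924
Net migration: Band 4 + 510 → 13172
Population now: 0–14=7011, 15–29=12904, 30–44=3640, 45–59=13172, 60–74=4924
[period 2]
Births: 12904 * 0.203 = 2620  |  3640 * 0.48 = 1747 — total 4367
Band 2: 7011 * 0.963 = 6752
Band 3: 12904 * 0.958 = 12362
Band 4: 3640 * 0.974 = 3545
Band 5: 13172 * 0.929 = 12237
Net migration: Band 4 + 510 → 4055
Population now: 0–14=4367, 15–29=6752, 30–44=12362, 45–59=4055, 60–74=12237
[period 3]
Births: 6752 * 0.203 = 1371  |  12362 * 0.48 = 5934 — total 7305
Band 2: 4367 * 0.963 = 4205
Band 3: 6752 * 0.958 = 6468
Band 4: 12362 * 0.974 = 12041
Band 5: 4055 * 0.929 = 3767
Net migration: Band 4 + 510 → 12551
Population now: 0–14=7305, 15–29=4205, 30–44=6468, 45–59=12551, 60–74=3767
Total after period 3: 7305 + 4205 + 6468 + 12551 + 3767 = 34296

34296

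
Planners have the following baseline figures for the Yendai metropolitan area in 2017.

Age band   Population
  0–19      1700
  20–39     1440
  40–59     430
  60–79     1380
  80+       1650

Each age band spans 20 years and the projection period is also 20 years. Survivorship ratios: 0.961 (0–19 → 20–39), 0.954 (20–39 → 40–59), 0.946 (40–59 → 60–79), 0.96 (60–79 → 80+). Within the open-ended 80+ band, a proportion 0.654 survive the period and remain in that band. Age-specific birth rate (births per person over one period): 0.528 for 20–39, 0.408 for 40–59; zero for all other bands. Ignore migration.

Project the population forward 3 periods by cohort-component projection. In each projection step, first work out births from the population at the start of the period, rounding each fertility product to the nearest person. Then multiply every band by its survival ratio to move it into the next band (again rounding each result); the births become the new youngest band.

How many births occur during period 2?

1424

Let group 1 be 0–19 through group 5 = 80+.
[period 1]
Births: 1440 × 0.528 = 760  |  430 × 0.408 = 175 → 935
Group 2: 1700 × 0.961 = 1634
Group 3: 1440 × 0.954 = 1374
Group 4: 430 × 0.946 = 407
Group 5: 1380 × 0.96 + 1650 × 0.654 = 1325 + 1079 = 2404
Population now: 0–19=935, 20–39=1634, 40–59=1374, 60–79=407, 80+=2404
[period 2]
Births: 1634 × 0.528 = 863  |  1374 × 0.408 = 561 → 1424
Group 2: 935 × 0.961 = 899
Group 3: 1634 × 0.954 = 1559
Group 4: 1374 × 0.946 = 1300
Group 5: 407 × 0.96 + 2404 × 0.654 = 391 + 1572 = 1963
Population now: 0–19=1424, 20–39=899, 40–59=1559, 60–79=1300, 80+=1963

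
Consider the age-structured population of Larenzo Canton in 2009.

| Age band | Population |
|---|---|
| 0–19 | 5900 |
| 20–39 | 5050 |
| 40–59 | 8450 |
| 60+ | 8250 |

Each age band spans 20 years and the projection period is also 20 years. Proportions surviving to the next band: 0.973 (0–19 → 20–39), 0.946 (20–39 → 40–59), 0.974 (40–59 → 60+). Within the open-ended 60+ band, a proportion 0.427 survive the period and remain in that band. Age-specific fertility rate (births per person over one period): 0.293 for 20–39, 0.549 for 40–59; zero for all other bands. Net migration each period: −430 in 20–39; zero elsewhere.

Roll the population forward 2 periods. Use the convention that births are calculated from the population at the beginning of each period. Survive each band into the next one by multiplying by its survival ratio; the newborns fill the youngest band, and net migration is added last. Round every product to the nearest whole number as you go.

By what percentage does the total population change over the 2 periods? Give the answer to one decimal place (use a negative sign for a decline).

-11.8

Let group 1 be 0–19 through group 4 = 60+.
Period 1:
Births: 5050 * 0.293 = 1480 ; 8450 * 0.549 = 4639 → 6119
Group 2: 5900 * 0.973 = 5741
Group 3: 5050 * 0.946 = 4777
Group 4: 8450 * 0.974 + 8250 * 0.427 = 8230 + 3523 = 11753
Net migration: Group 2 − 430 → 5311
End of period: [6119, 5311, 4777, 11753]
Period 2:
Births: 5311 * 0.293 = 1556 ; 4777 * 0.549 = 2623 → 4179
Group 2: 6119 * 0.973 = 5954
Group 3: 5311 * 0.946 = 5024
Group 4: 4777 * 0.974 + 11753 * 0.427 = 4653 + 5019 = 9672
Net migration: Group 2 − 430 → 5524
End of period: [4179, 5524, 5024, 9672]
Total: 27650 → 24399; change = -3251; percentage change = -11.8%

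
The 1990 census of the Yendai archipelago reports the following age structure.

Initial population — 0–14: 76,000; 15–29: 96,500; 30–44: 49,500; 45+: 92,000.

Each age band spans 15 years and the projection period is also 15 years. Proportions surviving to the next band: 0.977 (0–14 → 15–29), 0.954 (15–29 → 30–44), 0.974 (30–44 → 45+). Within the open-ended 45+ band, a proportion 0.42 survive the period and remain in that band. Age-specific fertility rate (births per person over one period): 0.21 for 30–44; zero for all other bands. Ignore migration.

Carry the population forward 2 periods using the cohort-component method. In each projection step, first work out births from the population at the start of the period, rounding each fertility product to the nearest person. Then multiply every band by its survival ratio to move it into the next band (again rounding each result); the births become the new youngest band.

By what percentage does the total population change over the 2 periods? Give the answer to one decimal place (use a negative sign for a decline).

Call the groups 1 to 4, youngest first.
Period 1.
Births: 49500 × 0.21 = 10395
Group 2: 76000 × 0.977 = 74252
Group 3: 96500 × 0.954 = 92061
Group 4: 49500 × 0.974 + 92000 × 0.42 = 48213 + 38640 = 86853
End of period: [10395, 74252, 92061, 86853]
Period 2.
Births: 92061 × 0.21 = 19333
Group 2: 10395 × 0.977 = 10156
Group 3: 74252 × 0.954 = 70836
Group 4: 92061 × 0.974 + 86853 × 0.42 = 89667 + 36478 = 126145
End of period: [19333, 10156, 70836, 126145]
Total: 314000 → 226470; change = -87530; percentage change = -27.9%

-27.9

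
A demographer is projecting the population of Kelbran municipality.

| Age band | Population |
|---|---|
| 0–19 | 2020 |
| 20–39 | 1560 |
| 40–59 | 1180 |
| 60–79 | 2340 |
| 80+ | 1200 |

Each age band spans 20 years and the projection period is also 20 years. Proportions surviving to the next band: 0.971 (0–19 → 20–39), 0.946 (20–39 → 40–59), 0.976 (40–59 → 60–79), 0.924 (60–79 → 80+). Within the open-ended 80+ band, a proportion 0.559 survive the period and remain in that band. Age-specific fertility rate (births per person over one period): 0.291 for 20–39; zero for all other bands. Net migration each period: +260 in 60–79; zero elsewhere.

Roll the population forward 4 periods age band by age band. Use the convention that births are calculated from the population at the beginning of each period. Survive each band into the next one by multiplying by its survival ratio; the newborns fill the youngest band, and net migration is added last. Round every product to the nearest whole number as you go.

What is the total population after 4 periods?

After projecting period 1:
Births: 1560 * 0.291 = 454
20–39: 2020 * 0.971 = 1961
40–59: 1560 * 0.946 = 1476
60–79: 1180 * 0.976 = 1152
80+: 2340 * 0.924 + 1200 * 0.559 = 2162 + 671 = 2833
Net migration: 60–79 + 260 → 1412
→ [454, 1961, 1476, 1412, 2833]
After projecting period 2:
Births: 1961 * 0.291 = 571
20–39: 454 * 0.971 = 441
40–59: 1961 * 0.946 = 1855
60–79: 1476 * 0.976 = 1441
80+: 1412 * 0.924 + 2833 * 0.559 = 1305 + 1584 = 2889
Net migration: 60–79 + 260 → 1701
→ [571, 441, 1855, 1701, 2889]
After projecting period 3:
Births: 441 * 0.291 = 128
20–39: 571 * 0.971 = 554
40–59: 441 * 0.946 = 417
60–79: 1855 * 0.976 = 1810
80+: 1701 * 0.924 + 2889 * 0.559 = 1572 + 1615 = 3187
Net migration: 60–79 + 260 → 2070
→ [128, 554, 417, 2070, 3187]
After projecting period 4:
Births: 554 * 0.291 = 161
20–39: 128 * 0.971 = 124
40–59: 554 * 0.946 = 524
60–79: 417 * 0.976 = 407
80+: 2070 * 0.924 + 3187 * 0.559 = 1913 + 1782 = 3695
Net migration: 60–79 + 260 → 667
→ [161, 124, 524, 667, 3695]
Total after period 4: 161 + 124 + 524 + 667 + 3695 = 5171

5171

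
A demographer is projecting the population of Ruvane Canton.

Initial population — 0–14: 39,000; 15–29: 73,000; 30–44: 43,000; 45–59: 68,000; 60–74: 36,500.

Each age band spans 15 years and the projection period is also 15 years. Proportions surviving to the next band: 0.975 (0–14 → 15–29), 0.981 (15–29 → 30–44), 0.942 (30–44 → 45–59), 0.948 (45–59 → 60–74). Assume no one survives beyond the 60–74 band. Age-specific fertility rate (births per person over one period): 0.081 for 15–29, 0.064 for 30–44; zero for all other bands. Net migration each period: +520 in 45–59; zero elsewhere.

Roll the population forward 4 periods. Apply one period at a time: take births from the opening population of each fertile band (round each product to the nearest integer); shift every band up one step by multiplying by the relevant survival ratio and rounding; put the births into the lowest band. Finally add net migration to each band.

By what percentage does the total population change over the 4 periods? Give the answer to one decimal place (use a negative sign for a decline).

[period 1]
Births: 73000 × 0.081 = 5913 ; 43000 × 0.064 = 2752 → total 8665
15–29: 39000 × 0.975 = 38025
30–44: 73000 × 0.981 = 71613
45–59: 43000 × 0.942 = 40506
60–74: 68000 × 0.948 = 64464
Net migration: 45–59 + 520 → 41026
Giving 8665 / 38025 / 71613 / 41026 / 64464.
[period 2]
Births: 38025 × 0.081 = 3080 ; 71613 × 0.064 = 4583 → total 7663
15–29: 8665 × 0.975 = 8448
30–44: 38025 × 0.981 = 37303
45–59: 71613 × 0.942 = 67459
60–74: 41026 × 0.948 = 38893
Net migration: 45–59 + 520 → 67979
Giving 7663 / 8448 / 37303 / 67979 / 38893.
[period 3]
Births: 8448 × 0.081 = 684 ; 37303 × 0.064 = 2387 → total 3071
15–29: 7663 × 0.975 = 7471
30–44: 8448 × 0.981 = 8287
45–59: 37303 × 0.942 = 35139
60–74: 67979 × 0.948 = 64444
Net migration: 45–59 + 520 → 35659
Giving 3071 / 7471 / 8287 / 35659 / 64444.
[period 4]
Births: 7471 × 0.081 = 605 ; 8287 × 0.064 = 530 → total 1135
15–29: 3071 × 0.975 = 2994
30–44: 7471 × 0.981 = 7329
45–59: 8287 × 0.942 = 7806
60–74: 35659 × 0.948 = 33805
Net migration: 45–59 + 520 → 8326
Giving 1135 / 2994 / 7329 / 8326 / 33805.
Total: 259500 → 53589; change = -205911; percentage change = -79.3%

-79.3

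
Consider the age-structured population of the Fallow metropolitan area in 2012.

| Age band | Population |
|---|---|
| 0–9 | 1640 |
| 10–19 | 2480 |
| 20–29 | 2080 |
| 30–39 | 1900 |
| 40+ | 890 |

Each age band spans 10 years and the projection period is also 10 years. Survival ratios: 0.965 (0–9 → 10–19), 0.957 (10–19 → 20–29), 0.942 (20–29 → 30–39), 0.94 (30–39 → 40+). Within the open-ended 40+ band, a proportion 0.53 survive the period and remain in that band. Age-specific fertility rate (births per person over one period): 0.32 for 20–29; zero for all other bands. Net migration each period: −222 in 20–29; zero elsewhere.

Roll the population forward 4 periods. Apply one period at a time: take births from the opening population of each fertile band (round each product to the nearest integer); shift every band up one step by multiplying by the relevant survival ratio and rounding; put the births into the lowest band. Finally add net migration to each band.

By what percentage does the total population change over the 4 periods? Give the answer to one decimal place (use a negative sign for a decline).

-52.0

After projecting period 1:
Births: 2080 * 0.32 = 666
10–19: 1640 * 0.965 = 1583
20–29: 2480 * 0.957 = 2373
30–39: 2080 * 0.942 = 1959
40+: 1900 * 0.94 + 890 * 0.53 = 1786 + 472 = 2258
Net migration: 20–29 − 222 → 2151
Giving 666 / 1583 / 2151 / 1959 / 2258.
After projecting period 2:
Births: 2151 * 0.32 = 688
10–19: 666 * 0.965 = 643
20–29: 1583 * 0.957 = 1515
30–39: 2151 * 0.942 = 2026
40+: 1959 * 0.94 + 2258 * 0.53 = 1841 + 1197 = 3038
Net migration: 20–29 − 222 → 1293
Giving 688 / 643 / 1293 / 2026 / 3038.
After projecting period 3:
Births: 1293 * 0.32 = 414
10–19: 688 * 0.965 = 664
20–29: 643 * 0.957 = 615
30–39: 1293 * 0.942 = 1218
40+: 2026 * 0.94 + 3038 * 0.53 = 1904 + 1610 = 3514
Net migration: 20–29 − 222 → 393
Giving 414 / 664 / 393 / 1218 / 3514.
After projecting period 4:
Births: 393 * 0.32 = 126
10–19: 414 * 0.965 = 400
20–29: 664 * 0.957 = 635
30–39: 393 * 0.942 = 370
40+: 1218 * 0.94 + 3514 * 0.53 = 1145 + 1862 = 3007
Net migration: 20–29 − 222 → 413
Giving 126 / 400 / 413 / 370 / 3007.
Total: 8990 → 4316; change = -4674; percentage change = -52.0%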